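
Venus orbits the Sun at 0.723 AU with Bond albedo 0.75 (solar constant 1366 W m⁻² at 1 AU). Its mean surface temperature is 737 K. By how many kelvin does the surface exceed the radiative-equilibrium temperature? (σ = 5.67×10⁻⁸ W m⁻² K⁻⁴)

ΔT ≈ 505.3 K

S = 1366/0.723² = 2613 W m⁻².
T_eq = [S(1−A)/(4σ)]^(1/4) = [2613×0.25/(4×5.67×10⁻⁸)]^(1/4) = 231.7 K.
ΔT = T_surf − T_eq = 737 − 231.7.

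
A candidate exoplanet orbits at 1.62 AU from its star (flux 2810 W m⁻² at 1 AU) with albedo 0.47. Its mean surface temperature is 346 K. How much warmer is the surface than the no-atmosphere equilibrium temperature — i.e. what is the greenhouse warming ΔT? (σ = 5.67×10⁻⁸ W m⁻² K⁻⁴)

S = 2810/1.62² = 1071 W m⁻².
T_eq = [S(1−A)/(4σ)]^(1/4) = [1071×0.53/(4×5.67×10⁻⁸)]^(1/4) = 223.7 K.
ΔT = T_surf − T_eq = 346 − 223.7.

ΔT ≈ 122.3 K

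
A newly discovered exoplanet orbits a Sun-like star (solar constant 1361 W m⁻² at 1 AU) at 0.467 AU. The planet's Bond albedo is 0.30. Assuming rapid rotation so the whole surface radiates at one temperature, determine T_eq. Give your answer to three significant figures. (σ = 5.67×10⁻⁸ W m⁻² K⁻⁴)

T_eq ≈ 373 K

Flux at 0.467 AU: S = 1361/0.467² = 6240 W m⁻².
Energy balance: absorbed = emitted ⇒ πR²·S(1−A) = 4πR²·σT_eq⁴, so T_eq⁴ = S(1−A)/(4σ).
T_eq = [6240 × 0.70 / (4 × 5.67×10⁻⁸)]^(1/4) = (1.93×10¹⁰)^(1/4) = 373 K.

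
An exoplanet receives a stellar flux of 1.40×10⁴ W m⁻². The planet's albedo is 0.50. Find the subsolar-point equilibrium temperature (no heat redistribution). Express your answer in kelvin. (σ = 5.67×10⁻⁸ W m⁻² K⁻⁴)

T_ss ≈ 593 K

At the subsolar point the surface absorbs S(1−A) and emits σT⁴ per unit area — no factor of 4, since only the local patch is in balance.
T = [1.40×10⁴ × 0.50 / 5.67×10⁻⁸]^(1/4) = (1.23×10¹¹)^(1/4) = 593 K.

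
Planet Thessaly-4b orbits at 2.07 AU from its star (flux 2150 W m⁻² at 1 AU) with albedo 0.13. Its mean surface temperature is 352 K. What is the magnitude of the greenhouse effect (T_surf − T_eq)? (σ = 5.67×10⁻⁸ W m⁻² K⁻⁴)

ΔT ≈ 142.5 K

S = 2150/2.07² = 501.8 W m⁻².
T_eq = [S(1−A)/(4σ)]^(1/4) = [501.8×0.87/(4×5.67×10⁻⁸)]^(1/4) = 209.5 K.
ΔT = T_surf − T_eq = 352 − 209.5.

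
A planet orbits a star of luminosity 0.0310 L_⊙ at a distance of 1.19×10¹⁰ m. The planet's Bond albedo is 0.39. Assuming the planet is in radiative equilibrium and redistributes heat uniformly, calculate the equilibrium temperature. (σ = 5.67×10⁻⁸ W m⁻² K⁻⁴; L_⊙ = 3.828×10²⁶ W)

T_eq ≈ 366 K

L = 0.0310 × 3.828×10²⁶ = 1.19×10²⁵ W.
Flux: S = L/(4πd²) = 1.19×10²⁵/(4π×(1.19×10¹⁰)²) = 6670 W m⁻².
Energy balance: absorbed = emitted ⇒ πR²·S(1−A) = 4πR²·σT_eq⁴, so T_eq⁴ = S(1−A)/(4σ).
T_eq = [6670 × 0.61 / (4 × 5.67×10⁻⁸)]^(1/4) = (1.79×10¹⁰)^(1/4) = 366 K.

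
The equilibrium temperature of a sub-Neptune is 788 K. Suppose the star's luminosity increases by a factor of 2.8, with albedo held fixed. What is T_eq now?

T_eq ≈ 1020 K

T_eq ∝ L^(1/4) · d^(−1/2).
T′ = 788 × 2.8^(1/4) = 1020 K.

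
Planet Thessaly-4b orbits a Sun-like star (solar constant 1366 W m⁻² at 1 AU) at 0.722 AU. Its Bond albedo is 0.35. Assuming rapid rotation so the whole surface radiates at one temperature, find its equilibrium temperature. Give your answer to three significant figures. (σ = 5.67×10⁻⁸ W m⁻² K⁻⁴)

Flux at 0.722 AU: S = 1366/0.722² = 2620 W m⁻².
Energy balance: absorbed = emitted ⇒ πR²·S(1−A) = 4πR²·σT_eq⁴, so T_eq⁴ = S(1−A)/(4σ).
T_eq = [2620 × 0.65 / (4 × 5.67×10⁻⁸)]^(1/4) = (7.51×10⁹)^(1/4) = 294 K.

T_eq ≈ 294 K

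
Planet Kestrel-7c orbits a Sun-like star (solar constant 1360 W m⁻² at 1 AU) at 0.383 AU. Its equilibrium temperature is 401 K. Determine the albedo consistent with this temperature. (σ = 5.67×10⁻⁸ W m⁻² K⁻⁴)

Flux at 0.383 AU: S = 1360/0.383² = 9270 W m⁻².
From T_eq⁴ = S(1−A)/(4σ): 1−A = 4σT_eq⁴/S.
1−A = 4 × 5.67×10⁻⁸ × (401)⁴ / 9270 = 0.633.

A ≈ 0.37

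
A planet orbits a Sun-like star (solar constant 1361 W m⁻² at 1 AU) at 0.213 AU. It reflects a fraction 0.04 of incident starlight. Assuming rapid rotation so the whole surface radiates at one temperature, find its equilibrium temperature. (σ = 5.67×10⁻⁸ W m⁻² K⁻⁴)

T_eq ≈ 597 K

Flux at 0.213 AU: S = 1361/0.213² = 3.00×10⁴ W m⁻².
Energy balance: absorbed = emitted ⇒ πR²·S(1−A) = 4πR²·σT_eq⁴, so T_eq⁴ = S(1−A)/(4σ).
T_eq = [3.00×10⁴ × 0.96 / (4 × 5.67×10⁻⁸)]^(1/4) = (1.27×10¹¹)^(1/4) = 597 K.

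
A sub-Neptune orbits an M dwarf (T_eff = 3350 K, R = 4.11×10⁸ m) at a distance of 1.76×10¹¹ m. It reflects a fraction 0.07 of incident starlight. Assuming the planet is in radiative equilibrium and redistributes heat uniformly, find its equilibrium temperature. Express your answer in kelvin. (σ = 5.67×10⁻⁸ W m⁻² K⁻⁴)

T_eq ≈ 112 K

L = 4πR_⋆²σT_⋆⁴ = 4π(4.11×10⁸)² × 5.67×10⁻⁸ × (3350)⁴ = 1.52×10²⁵ W.
S = L/(4πd²) = 38.9 W m⁻².
Energy balance: absorbed = emitted ⇒ πR²·S(1−A) = 4πR²·σT_eq⁴, so T_eq⁴ = S(1−A)/(4σ).
T_eq = [38.9 × 0.93 / (4 × 5.67×10⁻⁸)]^(1/4) = (1.60×10⁸)^(1/4) = 112 K.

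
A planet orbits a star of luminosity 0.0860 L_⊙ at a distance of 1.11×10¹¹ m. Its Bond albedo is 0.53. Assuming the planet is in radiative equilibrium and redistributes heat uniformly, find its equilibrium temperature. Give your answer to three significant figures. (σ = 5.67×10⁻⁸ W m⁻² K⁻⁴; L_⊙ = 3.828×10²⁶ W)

L = 0.0860 × 3.828×10²⁶ = 3.29×10²⁵ W.
Flux: S = L/(4πd²) = 3.29×10²⁵/(4π×(1.11×10¹¹)²) = 213 W m⁻².
Energy balance: absorbed = emitted ⇒ πR²·S(1−A) = 4πR²·σT_eq⁴, so T_eq⁴ = S(1−A)/(4σ).
T_eq = [213 × 0.47 / (4 × 5.67×10⁻⁸)]^(1/4) = (4.41×10⁸)^(1/4) = 145 K.

T_eq ≈ 145 K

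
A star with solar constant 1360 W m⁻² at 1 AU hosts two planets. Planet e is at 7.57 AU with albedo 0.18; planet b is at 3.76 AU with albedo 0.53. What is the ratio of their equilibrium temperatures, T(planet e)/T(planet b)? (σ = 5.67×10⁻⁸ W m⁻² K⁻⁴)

T_eq = [S₀(1−A)/(4σd²)]^(1/4), so T ∝ (1−A)^(1/4) / √d.
T₁ = [1360×0.82/(4×5.67×10⁻⁸×7.57²)]^(1/4) = 96.25 K.
T₂ = [1360×0.47/(4×5.67×10⁻⁸×3.76²)]^(1/4) = 118.82 K.

T₁/T₂ ≈ 0.810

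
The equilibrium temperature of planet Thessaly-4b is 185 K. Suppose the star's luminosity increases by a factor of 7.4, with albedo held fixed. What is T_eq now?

T_eq ≈ 305 K

T_eq ∝ L^(1/4) · d^(−1/2).
T′ = 185 × 7.4^(1/4) = 305 K.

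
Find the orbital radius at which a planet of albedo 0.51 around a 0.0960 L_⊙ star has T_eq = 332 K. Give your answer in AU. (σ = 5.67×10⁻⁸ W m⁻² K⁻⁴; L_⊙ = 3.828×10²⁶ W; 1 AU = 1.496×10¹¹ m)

L = 0.0960 × 3.828×10²⁶ = 3.67×10²⁵ W.
From T_eq⁴ = L(1−A)/(16πσd²): d = √[L(1−A)/(16πσT_eq⁴)].
d = √[3.67×10²⁵ × 0.49 / (16π × 5.67×10⁻⁸ × (332)⁴)] = 2.28×10¹⁰ m = 0.152 AU.

d ≈ 0.152 AU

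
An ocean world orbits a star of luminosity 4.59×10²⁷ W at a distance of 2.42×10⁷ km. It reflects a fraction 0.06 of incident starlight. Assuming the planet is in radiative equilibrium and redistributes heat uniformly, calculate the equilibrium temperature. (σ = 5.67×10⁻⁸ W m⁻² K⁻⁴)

T_eq ≈ 1270 K

d = 2.42×10⁷ km = 2.42×10¹⁰ m.
Flux: S = L/(4πd²) = 4.59×10²⁷/(4π×(2.42×10¹⁰)²) = 6.24×10⁵ W m⁻².
Energy balance: absorbed = emitted ⇒ πR²·S(1−A) = 4πR²·σT_eq⁴, so T_eq⁴ = S(1−A)/(4σ).
T_eq = [6.24×10⁵ × 0.94 / (4 × 5.67×10⁻⁸)]^(1/4) = (2.58×10¹²)^(1/4) = 1270 K.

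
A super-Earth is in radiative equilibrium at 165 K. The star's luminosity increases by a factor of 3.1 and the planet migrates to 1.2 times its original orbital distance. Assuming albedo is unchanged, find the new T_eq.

T_eq ≈ 200 K

T_eq ∝ L^(1/4) · d^(−1/2).
T′ = 165 × 3.1^(1/4) / 1.2^(1/2) = 200 K.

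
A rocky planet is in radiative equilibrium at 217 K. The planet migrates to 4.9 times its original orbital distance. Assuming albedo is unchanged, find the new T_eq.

T_eq ≈ 98.0 K

T_eq ∝ L^(1/4) · d^(−1/2).
T′ = 217 / 4.9^(1/2) = 98.0 K.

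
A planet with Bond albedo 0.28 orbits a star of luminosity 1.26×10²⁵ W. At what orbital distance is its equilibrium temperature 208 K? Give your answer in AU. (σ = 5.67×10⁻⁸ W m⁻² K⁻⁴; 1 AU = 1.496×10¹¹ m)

From T_eq⁴ = L(1−A)/(16πσd²): d = √[L(1−A)/(16πσT_eq⁴)].
d = √[1.26×10²⁵ × 0.72 / (16π × 5.67×10⁻⁸ × (208)⁴)] = 4.12×10¹⁰ m = 0.276 AU.

d ≈ 0.276 AU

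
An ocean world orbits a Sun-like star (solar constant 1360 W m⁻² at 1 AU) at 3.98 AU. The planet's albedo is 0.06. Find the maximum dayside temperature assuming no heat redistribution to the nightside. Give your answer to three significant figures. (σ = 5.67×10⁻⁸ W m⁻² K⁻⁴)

T_ss ≈ 194 K

Flux at 3.98 AU: S = 1360/3.98² = 85.9 W m⁻².
With no redistribution each surface element balances locally: S(1−A) = σT⁴.
T = [85.9 × 0.94 / 5.67×10⁻⁸]^(1/4) = (1.42×10⁹)^(1/4) = 194 K.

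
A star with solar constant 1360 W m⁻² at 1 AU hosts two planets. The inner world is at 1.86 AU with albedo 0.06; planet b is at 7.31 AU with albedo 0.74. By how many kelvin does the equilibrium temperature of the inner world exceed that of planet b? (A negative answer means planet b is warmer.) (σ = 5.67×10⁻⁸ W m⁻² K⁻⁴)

T_eq = [S₀(1−A)/(4σd²)]^(1/4), so T ∝ (1−A)^(1/4) / √d.
T₁ = [1360×0.94/(4×5.67×10⁻⁸×1.86²)]^(1/4) = 200.91 K.
T₂ = [1360×0.26/(4×5.67×10⁻⁸×7.31²)]^(1/4) = 73.50 K.

ΔT ≈ 127.4 K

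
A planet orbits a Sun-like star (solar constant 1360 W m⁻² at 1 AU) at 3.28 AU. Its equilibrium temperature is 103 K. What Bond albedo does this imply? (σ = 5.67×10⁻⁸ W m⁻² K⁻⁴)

Flux at 3.28 AU: S = 1360/3.28² = 126 W m⁻².
From T_eq⁴ = S(1−A)/(4σ): 1−A = 4σT_eq⁴/S.
1−A = 4 × 5.67×10⁻⁸ × (103)⁴ / 126 = 0.202.

A ≈ 0.80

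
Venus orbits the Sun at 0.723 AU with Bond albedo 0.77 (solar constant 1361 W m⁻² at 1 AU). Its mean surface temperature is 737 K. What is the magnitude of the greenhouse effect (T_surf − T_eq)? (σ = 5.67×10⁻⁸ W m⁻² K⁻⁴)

S = 1361/0.723² = 2604 W m⁻².
T_eq = [S(1−A)/(4σ)]^(1/4) = [2604×0.23/(4×5.67×10⁻⁸)]^(1/4) = 226.7 K.
ΔT = T_surf − T_eq = 737 − 226.7.

ΔT ≈ 510.3 K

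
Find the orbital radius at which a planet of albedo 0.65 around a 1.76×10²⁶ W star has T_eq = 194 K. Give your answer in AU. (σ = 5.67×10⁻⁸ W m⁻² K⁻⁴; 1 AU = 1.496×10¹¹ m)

From T_eq⁴ = L(1−A)/(16πσd²): d = √[L(1−A)/(16πσT_eq⁴)].
d = √[1.76×10²⁶ × 0.35 / (16π × 5.67×10⁻⁸ × (194)⁴)] = 1.24×10¹¹ m = 0.826 AU.

d ≈ 0.826 AU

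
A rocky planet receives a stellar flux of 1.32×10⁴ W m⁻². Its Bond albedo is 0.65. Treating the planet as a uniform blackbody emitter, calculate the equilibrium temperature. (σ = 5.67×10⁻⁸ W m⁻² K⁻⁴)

Energy balance: absorbed = emitted ⇒ πR²·S(1−A) = 4πR²·σT_eq⁴, so T_eq⁴ = S(1−A)/(4σ).
T_eq = [1.32×10⁴ × 0.35 / (4 × 5.67×10⁻⁸)]^(1/4) = (2.04×10¹⁰)^(1/4) = 378 K.

T_eq ≈ 378 K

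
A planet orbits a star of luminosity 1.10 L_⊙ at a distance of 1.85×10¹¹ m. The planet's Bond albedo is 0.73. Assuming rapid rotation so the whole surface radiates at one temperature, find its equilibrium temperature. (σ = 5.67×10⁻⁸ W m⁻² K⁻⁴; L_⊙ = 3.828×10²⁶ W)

T_eq ≈ 185 K

L = 1.10 × 3.828×10²⁶ = 4.21×10²⁶ W.
Flux: S = L/(4πd²) = 4.21×10²⁶/(4π×(1.85×10¹¹)²) = 979 W m⁻².
Energy balance: absorbed = emitted ⇒ πR²·S(1−A) = 4πR²·σT_eq⁴, so T_eq⁴ = S(1−A)/(4σ).
T_eq = [979 × 0.27 / (4 × 5.67×10⁻⁸)]^(1/4) = (1.17×10⁹)^(1/4) = 185 K.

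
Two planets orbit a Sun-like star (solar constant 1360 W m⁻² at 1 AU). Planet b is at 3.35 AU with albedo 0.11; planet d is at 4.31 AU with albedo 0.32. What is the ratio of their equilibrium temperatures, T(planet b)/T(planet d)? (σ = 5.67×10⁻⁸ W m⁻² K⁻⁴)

T₁/T₂ ≈ 1.213

T_eq = [S₀(1−A)/(4σd²)]^(1/4), so T ∝ (1−A)^(1/4) / √d.
T₁ = [1360×0.89/(4×5.67×10⁻⁸×3.35²)]^(1/4) = 147.67 K.
T₂ = [1360×0.68/(4×5.67×10⁻⁸×4.31²)]^(1/4) = 121.72 K.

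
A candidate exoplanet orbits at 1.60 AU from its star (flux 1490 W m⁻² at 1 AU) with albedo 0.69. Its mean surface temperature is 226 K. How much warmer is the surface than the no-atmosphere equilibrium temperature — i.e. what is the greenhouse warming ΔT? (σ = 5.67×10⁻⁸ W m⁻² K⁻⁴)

ΔT ≈ 58.1 K

S = 1490/1.60² = 582.0 W m⁻².
T_eq = [S(1−A)/(4σ)]^(1/4) = [582.0×0.31/(4×5.67×10⁻⁸)]^(1/4) = 167.9 K.
ΔT = T_surf − T_eq = 226 − 167.9.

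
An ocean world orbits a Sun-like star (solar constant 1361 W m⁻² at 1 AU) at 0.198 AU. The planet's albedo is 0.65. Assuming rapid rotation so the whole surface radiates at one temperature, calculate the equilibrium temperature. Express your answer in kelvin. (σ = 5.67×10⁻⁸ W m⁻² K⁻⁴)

Flux at 0.198 AU: S = 1361/0.198² = 3.47×10⁴ W m⁻².
Energy balance: absorbed = emitted ⇒ πR²·S(1−A) = 4πR²·σT_eq⁴, so T_eq⁴ = S(1−A)/(4σ).
T_eq = [3.47×10⁴ × 0.35 / (4 × 5.67×10⁻⁸)]^(1/4) = (5.36×10¹⁰)^(1/4) = 481 K.

T_eq ≈ 481 K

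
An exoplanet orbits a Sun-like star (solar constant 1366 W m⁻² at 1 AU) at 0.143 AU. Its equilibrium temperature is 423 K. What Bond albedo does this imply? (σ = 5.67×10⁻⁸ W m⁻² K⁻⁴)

A ≈ 0.89

Flux at 0.143 AU: S = 1366/0.143² = 6.68×10⁴ W m⁻².
From T_eq⁴ = S(1−A)/(4σ): 1−A = 4σT_eq⁴/S.
1−A = 4 × 5.67×10⁻⁸ × (423)⁴ / 6.68×10⁴ = 0.109.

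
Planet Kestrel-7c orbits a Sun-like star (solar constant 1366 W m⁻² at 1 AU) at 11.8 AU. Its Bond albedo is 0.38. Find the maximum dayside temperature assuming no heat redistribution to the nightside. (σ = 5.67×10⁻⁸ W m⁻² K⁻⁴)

Flux at 11.8 AU: S = 1366/11.8² = 9.81 W m⁻².
With no redistribution each surface element balances locally: S(1−A) = σT⁴.
T = [9.81 × 0.62 / 5.67×10⁻⁸]^(1/4) = (1.07×10⁸)^(1/4) = 102 K.

T_ss ≈ 102 K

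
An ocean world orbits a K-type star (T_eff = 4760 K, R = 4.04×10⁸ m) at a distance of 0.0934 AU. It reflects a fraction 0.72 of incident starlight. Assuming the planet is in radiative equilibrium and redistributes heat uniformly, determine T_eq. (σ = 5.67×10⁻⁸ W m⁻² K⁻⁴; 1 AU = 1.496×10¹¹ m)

T_eq ≈ 416 K

d = 0.0934 AU = 1.40×10¹⁰ m.
L = 4πR_⋆²σT_⋆⁴ = 4π(4.04×10⁸)² × 5.67×10⁻⁸ × (4760)⁴ = 5.97×10²⁵ W.
S = L/(4πd²) = 2.43×10⁴ W m⁻².
Energy balance: absorbed = emitted ⇒ πR²·S(1−A) = 4πR²·σT_eq⁴, so T_eq⁴ = S(1−A)/(4σ).
T_eq = [2.43×10⁴ × 0.28 / (4 × 5.67×10⁻⁸)]^(1/4) = (3.00×10¹⁰)^(1/4) = 416 K.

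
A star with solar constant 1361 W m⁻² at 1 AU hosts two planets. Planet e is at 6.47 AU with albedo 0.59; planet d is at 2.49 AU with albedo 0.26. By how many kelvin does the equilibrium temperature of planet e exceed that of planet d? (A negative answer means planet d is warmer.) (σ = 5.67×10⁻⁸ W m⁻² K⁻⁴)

T_eq = [S₀(1−A)/(4σd²)]^(1/4), so T ∝ (1−A)^(1/4) / √d.
T₁ = [1361×0.41/(4×5.67×10⁻⁸×6.47²)]^(1/4) = 87.56 K.
T₂ = [1361×0.74/(4×5.67×10⁻⁸×2.49²)]^(1/4) = 163.59 K.

ΔT ≈ -76.0 K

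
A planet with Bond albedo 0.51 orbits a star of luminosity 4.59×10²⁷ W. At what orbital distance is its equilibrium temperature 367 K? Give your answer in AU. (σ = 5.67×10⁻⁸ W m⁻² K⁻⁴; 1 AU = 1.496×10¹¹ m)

From T_eq⁴ = L(1−A)/(16πσd²): d = √[L(1−A)/(16πσT_eq⁴)].
d = √[4.59×10²⁷ × 0.49 / (16π × 5.67×10⁻⁸ × (367)⁴)] = 2.09×10¹¹ m = 1.39 AU.

d ≈ 1.39 AU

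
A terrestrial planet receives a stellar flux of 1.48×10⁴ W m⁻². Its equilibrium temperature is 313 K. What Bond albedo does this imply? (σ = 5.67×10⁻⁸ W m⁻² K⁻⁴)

A ≈ 0.85

From T_eq⁴ = S(1−A)/(4σ): 1−A = 4σT_eq⁴/S.
1−A = 4 × 5.67×10⁻⁸ × (313)⁴ / 1.48×10⁴ = 0.147.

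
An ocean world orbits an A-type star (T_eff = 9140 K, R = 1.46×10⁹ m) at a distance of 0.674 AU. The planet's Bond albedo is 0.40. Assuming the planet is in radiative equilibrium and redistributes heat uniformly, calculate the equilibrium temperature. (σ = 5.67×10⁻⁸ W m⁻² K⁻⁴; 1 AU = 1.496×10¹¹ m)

T_eq ≈ 684 K

d = 0.674 AU = 1.01×10¹¹ m.
L = 4πR_⋆²σT_⋆⁴ = 4π(1.46×10⁹)² × 5.67×10⁻⁸ × (9140)⁴ = 1.06×10²⁸ W.
S = L/(4πd²) = 8.30×10⁴ W m⁻².
Energy balance: absorbed = emitted ⇒ πR²·S(1−A) = 4πR²·σT_eq⁴, so T_eq⁴ = S(1−A)/(4σ).
T_eq = [8.30×10⁴ × 0.60 / (4 × 5.67×10⁻⁸)]^(1/4) = (2.19×10¹¹)^(1/4) = 684 K.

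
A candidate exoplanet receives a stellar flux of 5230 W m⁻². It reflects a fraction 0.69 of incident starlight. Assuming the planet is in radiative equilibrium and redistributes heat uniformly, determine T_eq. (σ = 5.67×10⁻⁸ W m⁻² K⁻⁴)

Energy balance: absorbed = emitted ⇒ πR²·S(1−A) = 4πR²·σT_eq⁴, so T_eq⁴ = S(1−A)/(4σ).
T_eq = [5230 × 0.31 / (4 × 5.67×10⁻⁸)]^(1/4) = (7.15×10⁹)^(1/4) = 291 K.

T_eq ≈ 291 K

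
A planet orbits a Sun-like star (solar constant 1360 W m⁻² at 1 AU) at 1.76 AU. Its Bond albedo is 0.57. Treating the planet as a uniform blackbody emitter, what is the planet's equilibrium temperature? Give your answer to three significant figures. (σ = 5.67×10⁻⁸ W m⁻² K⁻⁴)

Flux at 1.76 AU: S = 1360/1.76² = 439 W m⁻².
Energy balance: absorbed = emitted ⇒ πR²·S(1−A) = 4πR²·σT_eq⁴, so T_eq⁴ = S(1−A)/(4σ).
T_eq = [439 × 0.43 / (4 × 5.67×10⁻⁸)]^(1/4) = (8.32×10⁸)^(1/4) = 170 K.

T_eq ≈ 170 K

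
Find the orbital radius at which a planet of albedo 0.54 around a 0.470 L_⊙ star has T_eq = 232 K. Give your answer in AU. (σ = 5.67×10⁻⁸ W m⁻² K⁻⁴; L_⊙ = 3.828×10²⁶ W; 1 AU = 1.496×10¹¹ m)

d ≈ 0.669 AU

L = 0.470 × 3.828×10²⁶ = 1.80×10²⁶ W.
From T_eq⁴ = L(1−A)/(16πσd²): d = √[L(1−A)/(16πσT_eq⁴)].
d = √[1.80×10²⁶ × 0.46 / (16π × 5.67×10⁻⁸ × (232)⁴)] = 1.00×10¹¹ m = 0.669 AU.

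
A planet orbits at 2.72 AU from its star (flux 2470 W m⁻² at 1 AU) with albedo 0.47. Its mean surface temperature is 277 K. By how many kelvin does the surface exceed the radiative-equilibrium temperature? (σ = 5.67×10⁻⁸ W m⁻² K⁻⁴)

ΔT ≈ 109.9 K

S = 2470/2.72² = 333.9 W m⁻².
T_eq = [S(1−A)/(4σ)]^(1/4) = [333.9×0.53/(4×5.67×10⁻⁸)]^(1/4) = 167.1 K.
ΔT = T_surf − T_eq = 277 − 167.1.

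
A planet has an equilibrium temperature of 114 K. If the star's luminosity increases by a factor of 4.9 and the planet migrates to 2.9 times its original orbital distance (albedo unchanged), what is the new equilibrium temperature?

T_eq ∝ L^(1/4) · d^(−1/2).
T′ = 114 × 4.9^(1/4) / 2.9^(1/2) = 99.6 K.

T_eq ≈ 99.6 K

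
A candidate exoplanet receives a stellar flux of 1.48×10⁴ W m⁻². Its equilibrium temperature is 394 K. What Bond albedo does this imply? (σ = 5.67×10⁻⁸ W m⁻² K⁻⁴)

From T_eq⁴ = S(1−A)/(4σ): 1−A = 4σT_eq⁴/S.
1−A = 4 × 5.67×10⁻⁸ × (394)⁴ / 1.48×10⁴ = 0.369.

A ≈ 0.63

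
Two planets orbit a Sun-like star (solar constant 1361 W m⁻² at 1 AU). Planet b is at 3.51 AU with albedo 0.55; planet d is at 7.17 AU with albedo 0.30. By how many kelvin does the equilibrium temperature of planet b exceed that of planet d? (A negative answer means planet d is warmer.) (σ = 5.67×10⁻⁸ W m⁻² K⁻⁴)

T_eq = [S₀(1−A)/(4σd²)]^(1/4), so T ∝ (1−A)^(1/4) / √d.
T₁ = [1361×0.45/(4×5.67×10⁻⁸×3.51²)]^(1/4) = 121.68 K.
T₂ = [1361×0.70/(4×5.67×10⁻⁸×7.17²)]^(1/4) = 95.08 K.

ΔT ≈ 26.6 K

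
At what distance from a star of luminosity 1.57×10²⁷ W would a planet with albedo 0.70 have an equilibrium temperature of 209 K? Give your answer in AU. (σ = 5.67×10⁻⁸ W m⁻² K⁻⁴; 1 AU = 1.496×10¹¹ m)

From T_eq⁴ = L(1−A)/(16πσd²): d = √[L(1−A)/(16πσT_eq⁴)].
d = √[1.57×10²⁷ × 0.30 / (16π × 5.67×10⁻⁸ × (209)⁴)] = 2.94×10¹¹ m = 1.97 AU.

d ≈ 1.97 AU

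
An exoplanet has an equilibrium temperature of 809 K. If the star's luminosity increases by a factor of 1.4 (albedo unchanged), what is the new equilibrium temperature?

T_eq ≈ 880 K

T_eq ∝ L^(1/4) · d^(−1/2).
T′ = 809 × 1.4^(1/4) = 880 K.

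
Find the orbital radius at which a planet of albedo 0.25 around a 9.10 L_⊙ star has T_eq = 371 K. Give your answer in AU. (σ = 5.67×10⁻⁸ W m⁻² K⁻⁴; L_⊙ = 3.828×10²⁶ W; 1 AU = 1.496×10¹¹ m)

d ≈ 1.47 AU

L = 9.10 × 3.828×10²⁶ = 3.48×10²⁷ W.
From T_eq⁴ = L(1−A)/(16πσd²): d = √[L(1−A)/(16πσT_eq⁴)].
d = √[3.48×10²⁷ × 0.75 / (16π × 5.67×10⁻⁸ × (371)⁴)] = 2.20×10¹¹ m = 1.47 AU.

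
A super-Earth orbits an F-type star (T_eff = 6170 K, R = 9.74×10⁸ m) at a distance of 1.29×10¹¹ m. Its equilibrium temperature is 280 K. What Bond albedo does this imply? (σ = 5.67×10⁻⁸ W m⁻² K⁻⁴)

L = 4πR_⋆²σT_⋆⁴ = 4π(9.74×10⁸)² × 5.67×10⁻⁸ × (6170)⁴ = 9.80×10²⁶ W.
S = L/(4πd²) = 4680 W m⁻².
From T_eq⁴ = S(1−A)/(4σ): 1−A = 4σT_eq⁴/S.
1−A = 4 × 5.67×10⁻⁸ × (280)⁴ / 4680 = 0.298.

A ≈ 0.70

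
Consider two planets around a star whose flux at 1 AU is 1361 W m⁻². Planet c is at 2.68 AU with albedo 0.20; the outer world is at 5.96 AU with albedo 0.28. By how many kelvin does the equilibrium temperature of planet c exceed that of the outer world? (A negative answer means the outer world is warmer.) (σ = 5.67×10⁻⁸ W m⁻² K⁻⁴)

ΔT ≈ 55.8 K

T_eq = [S₀(1−A)/(4σd²)]^(1/4), so T ∝ (1−A)^(1/4) / √d.
T₁ = [1361×0.80/(4×5.67×10⁻⁸×2.68²)]^(1/4) = 160.79 K.
T₂ = [1361×0.72/(4×5.67×10⁻⁸×5.96²)]^(1/4) = 105.02 K.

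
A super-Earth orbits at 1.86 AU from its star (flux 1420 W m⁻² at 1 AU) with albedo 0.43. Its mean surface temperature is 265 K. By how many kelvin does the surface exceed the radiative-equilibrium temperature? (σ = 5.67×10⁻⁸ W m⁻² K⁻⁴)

S = 1420/1.86² = 410.5 W m⁻².
T_eq = [S(1−A)/(4σ)]^(1/4) = [410.5×0.57/(4×5.67×10⁻⁸)]^(1/4) = 179.2 K.
ΔT = T_surf − T_eq = 265 − 179.2.

ΔT ≈ 85.8 K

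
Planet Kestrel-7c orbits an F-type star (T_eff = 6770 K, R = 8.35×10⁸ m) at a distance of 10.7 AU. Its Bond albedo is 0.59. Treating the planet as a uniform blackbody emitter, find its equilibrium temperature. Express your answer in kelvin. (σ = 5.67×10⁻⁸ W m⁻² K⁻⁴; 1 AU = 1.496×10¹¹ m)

d = 10.7 AU = 1.60×10¹² m.
L = 4πR_⋆²σT_⋆⁴ = 4π(8.35×10⁸)² × 5.67×10⁻⁸ × (6770)⁴ = 1.04×10²⁷ W.
S = L/(4πd²) = 32.4 W m⁻².
Energy balance: absorbed = emitted ⇒ πR²·S(1−A) = 4πR²·σT_eq⁴, so T_eq⁴ = S(1−A)/(4σ).
T_eq = [32.4 × 0.41 / (4 × 5.67×10⁻⁸)]^(1/4) = (5.86×10⁷)^(1/4) = 87.5 K.

T_eq ≈ 87.5 K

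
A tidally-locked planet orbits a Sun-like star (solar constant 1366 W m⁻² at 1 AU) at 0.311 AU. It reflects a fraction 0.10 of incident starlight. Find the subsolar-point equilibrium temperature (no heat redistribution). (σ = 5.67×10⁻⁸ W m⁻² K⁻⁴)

Flux at 0.311 AU: S = 1366/0.311² = 1.41×10⁴ W m⁻².
At the subsolar point the surface absorbs S(1−A) and emits σT⁴ per unit area — no factor of 4, since only the local patch is in balance.
T = [1.41×10⁴ × 0.90 / 5.67×10⁻⁸]^(1/4) = (2.24×10¹¹)^(1/4) = 688 K.

T_ss ≈ 688 K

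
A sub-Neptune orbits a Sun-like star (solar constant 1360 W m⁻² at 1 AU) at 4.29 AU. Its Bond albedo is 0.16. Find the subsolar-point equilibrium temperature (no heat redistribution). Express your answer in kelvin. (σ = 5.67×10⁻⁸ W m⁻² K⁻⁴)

Flux at 4.29 AU: S = 1360/4.29² = 73.9 W m⁻².
At the subsolar point the surface absorbs S(1−A) and emits σT⁴ per unit area — no factor of 4, since only the local patch is in balance.
T = [73.9 × 0.84 / 5.67×10⁻⁸]^(1/4) = (1.09×10⁹)^(1/4) = 182 K.

T_ss ≈ 182 K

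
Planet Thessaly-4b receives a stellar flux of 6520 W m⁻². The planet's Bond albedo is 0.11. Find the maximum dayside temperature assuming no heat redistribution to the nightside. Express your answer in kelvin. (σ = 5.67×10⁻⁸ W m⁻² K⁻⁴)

With no redistribution each surface element balances locally: S(1−A) = σT⁴.
T = [6520 × 0.89 / 5.67×10⁻⁸]^(1/4) = (1.02×10¹¹)^(1/4) = 566 K.

T_ss ≈ 566 K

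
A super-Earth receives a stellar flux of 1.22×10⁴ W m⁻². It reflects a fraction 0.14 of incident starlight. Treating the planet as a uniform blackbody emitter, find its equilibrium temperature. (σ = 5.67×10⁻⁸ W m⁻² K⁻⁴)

T_eq ≈ 464 K

Energy balance: absorbed = emitted ⇒ πR²·S(1−A) = 4πR²·σT_eq⁴, so T_eq⁴ = S(1−A)/(4σ).
T_eq = [1.22×10⁴ × 0.86 / (4 × 5.67×10⁻⁸)]^(1/4) = (4.63×10¹⁰)^(1/4) = 464 K.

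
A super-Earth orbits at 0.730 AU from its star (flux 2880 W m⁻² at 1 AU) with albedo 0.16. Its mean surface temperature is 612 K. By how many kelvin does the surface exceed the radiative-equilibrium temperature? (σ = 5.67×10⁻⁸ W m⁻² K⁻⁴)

ΔT ≈ 235.9 K

S = 2880/0.730² = 5404 W m⁻².
T_eq = [S(1−A)/(4σ)]^(1/4) = [5404×0.84/(4×5.67×10⁻⁸)]^(1/4) = 376.1 K.
ΔT = T_surf − T_eq = 612 − 376.1.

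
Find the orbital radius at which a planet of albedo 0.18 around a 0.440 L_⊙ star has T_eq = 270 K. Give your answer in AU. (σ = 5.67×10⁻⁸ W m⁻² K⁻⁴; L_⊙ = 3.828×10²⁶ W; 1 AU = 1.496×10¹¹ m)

d ≈ 0.638 AU

L = 0.440 × 3.828×10²⁶ = 1.68×10²⁶ W.
From T_eq⁴ = L(1−A)/(16πσd²): d = √[L(1−A)/(16πσT_eq⁴)].
d = √[1.68×10²⁶ × 0.82 / (16π × 5.67×10⁻⁸ × (270)⁴)] = 9.55×10¹⁰ m = 0.638 AU.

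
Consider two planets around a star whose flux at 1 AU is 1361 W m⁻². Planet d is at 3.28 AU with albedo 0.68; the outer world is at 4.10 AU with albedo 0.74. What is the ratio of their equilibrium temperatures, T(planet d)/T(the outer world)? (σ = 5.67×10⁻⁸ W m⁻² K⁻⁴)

T₁/T₂ ≈ 1.178

T_eq = [S₀(1−A)/(4σd²)]^(1/4), so T ∝ (1−A)^(1/4) / √d.
T₁ = [1361×0.32/(4×5.67×10⁻⁸×3.28²)]^(1/4) = 115.59 K.
T₂ = [1361×0.26/(4×5.67×10⁻⁸×4.10²)]^(1/4) = 98.15 K.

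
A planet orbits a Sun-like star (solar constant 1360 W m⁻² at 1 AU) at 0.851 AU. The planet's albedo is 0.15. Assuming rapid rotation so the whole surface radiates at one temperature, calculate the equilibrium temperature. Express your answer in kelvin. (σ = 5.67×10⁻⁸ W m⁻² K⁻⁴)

Flux at 0.851 AU: S = 1360/0.851² = 1880 W m⁻².
Energy balance: absorbed = emitted ⇒ πR²·S(1−A) = 4πR²·σT_eq⁴, so T_eq⁴ = S(1−A)/(4σ).
T_eq = [1880 × 0.85 / (4 × 5.67×10⁻⁸)]^(1/4) = (7.04×10⁹)^(1/4) = 290 K.

T_eq ≈ 290 K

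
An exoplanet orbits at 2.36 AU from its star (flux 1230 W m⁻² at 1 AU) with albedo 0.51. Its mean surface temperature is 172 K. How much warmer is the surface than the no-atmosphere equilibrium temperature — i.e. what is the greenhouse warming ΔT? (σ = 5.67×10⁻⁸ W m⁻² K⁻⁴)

ΔT ≈ 24.2 K

S = 1230/2.36² = 220.8 W m⁻².
T_eq = [S(1−A)/(4σ)]^(1/4) = [220.8×0.49/(4×5.67×10⁻⁸)]^(1/4) = 147.8 K.
ΔT = T_surf − T_eq = 172 − 147.8.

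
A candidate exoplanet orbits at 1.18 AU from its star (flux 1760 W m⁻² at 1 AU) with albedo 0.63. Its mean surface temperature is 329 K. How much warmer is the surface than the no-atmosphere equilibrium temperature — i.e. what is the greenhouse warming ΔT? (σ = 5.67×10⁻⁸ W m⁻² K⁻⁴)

S = 1760/1.18² = 1264 W m⁻².
T_eq = [S(1−A)/(4σ)]^(1/4) = [1264×0.37/(4×5.67×10⁻⁸)]^(1/4) = 213.1 K.
ΔT = T_surf − T_eq = 329 − 213.1.

ΔT ≈ 115.9 K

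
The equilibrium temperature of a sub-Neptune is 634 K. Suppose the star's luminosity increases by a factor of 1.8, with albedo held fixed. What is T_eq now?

T_eq ∝ L^(1/4) · d^(−1/2).
T′ = 634 × 1.8^(1/4) = 734 K.

T_eq ≈ 734 K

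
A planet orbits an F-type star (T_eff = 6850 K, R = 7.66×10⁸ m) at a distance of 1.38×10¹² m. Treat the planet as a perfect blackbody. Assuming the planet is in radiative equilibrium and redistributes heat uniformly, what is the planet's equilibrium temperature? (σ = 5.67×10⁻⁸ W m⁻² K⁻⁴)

T_eq ≈ 114 K

L = 4πR_⋆²σT_⋆⁴ = 4π(7.66×10⁸)² × 5.67×10⁻⁸ × (6850)⁴ = 9.20×10²⁶ W.
S = L/(4πd²) = 38.5 W m⁻².
Energy balance: absorbed = emitted ⇒ πR²·S(1−A) = 4πR²·σT_eq⁴, so T_eq⁴ = S(1−A)/(4σ).
T_eq = [38.5 × 1.00 / (4 × 5.67×10⁻⁸)]^(1/4) = (1.70×10⁸)^(1/4) = 114 K.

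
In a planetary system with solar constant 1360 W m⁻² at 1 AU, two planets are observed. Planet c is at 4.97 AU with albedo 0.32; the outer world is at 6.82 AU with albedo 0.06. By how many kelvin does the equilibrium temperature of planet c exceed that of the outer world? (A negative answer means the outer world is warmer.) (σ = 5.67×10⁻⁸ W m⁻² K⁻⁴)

ΔT ≈ 8.4 K

T_eq = [S₀(1−A)/(4σd²)]^(1/4), so T ∝ (1−A)^(1/4) / √d.
T₁ = [1360×0.68/(4×5.67×10⁻⁸×4.97²)]^(1/4) = 113.35 K.
T₂ = [1360×0.94/(4×5.67×10⁻⁸×6.82²)]^(1/4) = 104.92 K.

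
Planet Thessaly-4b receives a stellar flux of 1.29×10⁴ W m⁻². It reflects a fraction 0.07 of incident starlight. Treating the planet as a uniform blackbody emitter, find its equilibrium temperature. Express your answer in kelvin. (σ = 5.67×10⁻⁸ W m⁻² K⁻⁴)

Energy balance: absorbed = emitted ⇒ πR²·S(1−A) = 4πR²·σT_eq⁴, so T_eq⁴ = S(1−A)/(4σ).
T_eq = [1.29×10⁴ × 0.93 / (4 × 5.67×10⁻⁸)]^(1/4) = (5.29×10¹⁰)^(1/4) = 480 K.

T_eq ≈ 480 K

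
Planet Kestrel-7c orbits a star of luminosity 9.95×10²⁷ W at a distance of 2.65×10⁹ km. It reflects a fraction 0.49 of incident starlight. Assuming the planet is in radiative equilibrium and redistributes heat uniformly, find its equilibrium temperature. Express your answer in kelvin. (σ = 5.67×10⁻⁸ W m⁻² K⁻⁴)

T_eq ≈ 126 K

d = 2.65×10⁹ km = 2.65×10¹² m.
Flux: S = L/(4πd²) = 9.95×10²⁷/(4π×(2.65×10¹²)²) = 113 W m⁻².
Energy balance: absorbed = emitted ⇒ πR²·S(1−A) = 4πR²·σT_eq⁴, so T_eq⁴ = S(1−A)/(4σ).
T_eq = [113 × 0.51 / (4 × 5.67×10⁻⁸)]^(1/4) = (2.54×10⁸)^(1/4) = 126 K.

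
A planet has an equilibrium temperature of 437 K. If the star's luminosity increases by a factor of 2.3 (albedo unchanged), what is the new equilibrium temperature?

T_eq ≈ 538 K

T_eq ∝ L^(1/4) · d^(−1/2).
T′ = 437 × 2.3^(1/4) = 538 K.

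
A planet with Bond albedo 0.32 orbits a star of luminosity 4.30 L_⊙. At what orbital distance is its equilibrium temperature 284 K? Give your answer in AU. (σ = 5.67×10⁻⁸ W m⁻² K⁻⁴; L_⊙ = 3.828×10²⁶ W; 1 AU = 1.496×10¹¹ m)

d ≈ 1.64 AU

L = 4.30 × 3.828×10²⁶ = 1.65×10²⁷ W.
From T_eq⁴ = L(1−A)/(16πσd²): d = √[L(1−A)/(16πσT_eq⁴)].
d = √[1.65×10²⁷ × 0.68 / (16π × 5.67×10⁻⁸ × (284)⁴)] = 2.46×10¹¹ m = 1.64 AU.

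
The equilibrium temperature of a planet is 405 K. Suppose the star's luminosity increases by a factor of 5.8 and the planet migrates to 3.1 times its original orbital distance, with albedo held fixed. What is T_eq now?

T_eq ∝ L^(1/4) · d^(−1/2).
T′ = 405 × 5.8^(1/4) / 3.1^(1/2) = 357 K.

T_eq ≈ 357 K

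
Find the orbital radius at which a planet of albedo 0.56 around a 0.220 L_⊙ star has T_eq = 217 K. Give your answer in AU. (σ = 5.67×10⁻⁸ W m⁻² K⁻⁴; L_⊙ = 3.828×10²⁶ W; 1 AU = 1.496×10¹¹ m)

L = 0.220 × 3.828×10²⁶ = 8.42×10²⁵ W.
From T_eq⁴ = L(1−A)/(16πσd²): d = √[L(1−A)/(16πσT_eq⁴)].
d = √[8.42×10²⁵ × 0.44 / (16π × 5.67×10⁻⁸ × (217)⁴)] = 7.66×10¹⁰ m = 0.512 AU.

d ≈ 0.512 AU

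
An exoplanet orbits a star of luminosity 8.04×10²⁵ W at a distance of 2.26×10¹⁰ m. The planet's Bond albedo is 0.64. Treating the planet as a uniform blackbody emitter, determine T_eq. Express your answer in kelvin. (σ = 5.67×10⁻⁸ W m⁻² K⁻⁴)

T_eq ≈ 376 K

Flux: S = L/(4πd²) = 8.04×10²⁵/(4π×(2.26×10¹⁰)²) = 1.25×10⁴ W m⁻².
Energy balance: absorbed = emitted ⇒ πR²·S(1−A) = 4πR²·σT_eq⁴, so T_eq⁴ = S(1−A)/(4σ).
T_eq = [1.25×10⁴ × 0.36 / (4 × 5.67×10⁻⁸)]^(1/4) = (1.99×10¹⁰)^(1/4) = 376 K.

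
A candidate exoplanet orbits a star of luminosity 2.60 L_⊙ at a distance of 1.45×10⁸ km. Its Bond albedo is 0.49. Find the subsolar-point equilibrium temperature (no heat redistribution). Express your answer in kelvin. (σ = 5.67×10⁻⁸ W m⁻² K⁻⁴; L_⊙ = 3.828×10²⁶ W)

T_ss ≈ 429 K

d = 1.45×10⁸ km = 1.45×10¹¹ m.
L = 2.60 × 3.828×10²⁶ = 9.95×10²⁶ W.
Flux: S = L/(4πd²) = 9.95×10²⁶/(4π×(1.45×10¹¹)²) = 3770 W m⁻².
At the subsolar point the surface absorbs S(1−A) and emits σT⁴ per unit area — no factor of 4, since only the local patch is in balance.
T = [3770 × 0.51 / 5.67×10⁻⁸]^(1/4) = (3.39×10¹⁰)^(1/4) = 429 K.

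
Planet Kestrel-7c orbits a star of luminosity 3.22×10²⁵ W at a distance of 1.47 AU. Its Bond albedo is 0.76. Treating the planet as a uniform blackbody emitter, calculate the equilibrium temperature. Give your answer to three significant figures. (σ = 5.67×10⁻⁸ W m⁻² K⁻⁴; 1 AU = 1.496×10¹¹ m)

T_eq ≈ 86.5 K

d = 1.47 AU = 2.20×10¹¹ m.
Flux: S = L/(4πd²) = 3.22×10²⁵/(4π×(2.20×10¹¹)²) = 53.0 W m⁻².
Energy balance: absorbed = emitted ⇒ πR²·S(1−A) = 4πR²·σT_eq⁴, so T_eq⁴ = S(1−A)/(4σ).
T_eq = [53.0 × 0.24 / (4 × 5.67×10⁻⁸)]^(1/4) = (5.61×10⁷)^(1/4) = 86.5 K.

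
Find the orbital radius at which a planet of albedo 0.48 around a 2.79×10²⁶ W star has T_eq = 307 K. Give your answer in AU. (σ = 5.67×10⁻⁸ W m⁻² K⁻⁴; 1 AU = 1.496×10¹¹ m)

From T_eq⁴ = L(1−A)/(16πσd²): d = √[L(1−A)/(16πσT_eq⁴)].
d = √[2.79×10²⁶ × 0.52 / (16π × 5.67×10⁻⁸ × (307)⁴)] = 7.57×10¹⁰ m = 0.506 AU.

d ≈ 0.506 AU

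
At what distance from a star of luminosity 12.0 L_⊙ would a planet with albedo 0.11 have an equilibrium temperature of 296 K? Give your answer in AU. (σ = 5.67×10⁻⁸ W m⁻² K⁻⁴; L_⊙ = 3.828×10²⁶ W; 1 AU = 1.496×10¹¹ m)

L = 12.0 × 3.828×10²⁶ = 4.59×10²⁷ W.
From T_eq⁴ = L(1−A)/(16πσd²): d = √[L(1−A)/(16πσT_eq⁴)].
d = √[4.59×10²⁷ × 0.89 / (16π × 5.67×10⁻⁸ × (296)⁴)] = 4.32×10¹¹ m = 2.89 AU.

d ≈ 2.89 AU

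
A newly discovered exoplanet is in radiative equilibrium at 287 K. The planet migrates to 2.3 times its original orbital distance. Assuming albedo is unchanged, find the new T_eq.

T_eq ≈ 189 K

T_eq ∝ L^(1/4) · d^(−1/2).
T′ = 287 / 2.3^(1/2) = 189 K.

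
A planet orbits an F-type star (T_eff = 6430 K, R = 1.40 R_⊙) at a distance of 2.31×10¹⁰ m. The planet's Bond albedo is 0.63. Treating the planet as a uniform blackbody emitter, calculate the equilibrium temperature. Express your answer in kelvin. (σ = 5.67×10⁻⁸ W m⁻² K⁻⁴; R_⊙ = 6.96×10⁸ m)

R_⋆ = 1.40 × 6.96×10⁸ = 9.74×10⁸ m.
L = 4πR_⋆²σT_⋆⁴ = 4π(9.74×10⁸)² × 5.67×10⁻⁸ × (6430)⁴ = 1.16×10²⁷ W.
S = L/(4πd²) = 1.72×10⁵ W m⁻².
Energy balance: absorbed = emitted ⇒ πR²·S(1−A) = 4πR²·σT_eq⁴, so T_eq⁴ = S(1−A)/(4σ).
T_eq = [1.72×10⁵ × 0.37 / (4 × 5.67×10⁻⁸)]^(1/4) = (2.81×10¹¹)^(1/4) = 728 K.

T_eq ≈ 728 K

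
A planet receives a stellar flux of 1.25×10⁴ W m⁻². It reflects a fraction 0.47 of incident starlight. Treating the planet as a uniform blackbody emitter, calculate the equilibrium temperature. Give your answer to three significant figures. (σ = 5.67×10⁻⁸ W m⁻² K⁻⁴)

Energy balance: absorbed = emitted ⇒ πR²·S(1−A) = 4πR²·σT_eq⁴, so T_eq⁴ = S(1−A)/(4σ).
T_eq = [1.25×10⁴ × 0.53 / (4 × 5.67×10⁻⁸)]^(1/4) = (2.92×10¹⁰)^(1/4) = 413 K.

T_eq ≈ 413 K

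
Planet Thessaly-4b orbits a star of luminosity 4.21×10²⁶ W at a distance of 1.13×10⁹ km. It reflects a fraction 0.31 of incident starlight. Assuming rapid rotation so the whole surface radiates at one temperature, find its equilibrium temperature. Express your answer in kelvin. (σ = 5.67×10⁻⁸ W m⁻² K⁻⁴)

T_eq ≈ 94.5 K

d = 1.13×10⁹ km = 1.13×10¹² m.
Flux: S = L/(4πd²) = 4.21×10²⁶/(4π×(1.13×10¹²)²) = 26.2 W m⁻².
Energy balance: absorbed = emitted ⇒ πR²·S(1−A) = 4πR²·σT_eq⁴, so T_eq⁴ = S(1−A)/(4σ).
T_eq = [26.2 × 0.69 / (4 × 5.67×10⁻⁸)]^(1/4) = (7.98×10⁷)^(1/4) = 94.5 K.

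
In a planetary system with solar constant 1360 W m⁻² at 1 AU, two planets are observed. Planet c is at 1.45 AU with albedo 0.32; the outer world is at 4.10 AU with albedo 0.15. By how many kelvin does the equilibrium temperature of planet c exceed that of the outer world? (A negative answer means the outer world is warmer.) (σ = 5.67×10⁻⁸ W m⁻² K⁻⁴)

ΔT ≈ 77.9 K

T_eq = [S₀(1−A)/(4σd²)]^(1/4), so T ∝ (1−A)^(1/4) / √d.
T₁ = [1360×0.68/(4×5.67×10⁻⁸×1.45²)]^(1/4) = 209.85 K.
T₂ = [1360×0.85/(4×5.67×10⁻⁸×4.10²)]^(1/4) = 131.96 K.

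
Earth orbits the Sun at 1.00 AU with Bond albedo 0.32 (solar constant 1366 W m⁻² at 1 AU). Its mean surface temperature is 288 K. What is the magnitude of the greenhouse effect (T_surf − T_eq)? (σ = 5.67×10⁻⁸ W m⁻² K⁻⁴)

ΔT ≈ 35.0 K

S = 1366/1.00² = 1366 W m⁻².
T_eq = [S(1−A)/(4σ)]^(1/4) = [1366×0.68/(4×5.67×10⁻⁸)]^(1/4) = 253.0 K.
ΔT = T_surf − T_eq = 288 − 253.0.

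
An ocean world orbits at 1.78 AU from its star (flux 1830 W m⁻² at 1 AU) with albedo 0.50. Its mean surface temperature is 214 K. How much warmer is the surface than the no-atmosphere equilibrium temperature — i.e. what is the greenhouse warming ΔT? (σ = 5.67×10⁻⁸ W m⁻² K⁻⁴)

S = 1830/1.78² = 577.6 W m⁻².
T_eq = [S(1−A)/(4σ)]^(1/4) = [577.6×0.50/(4×5.67×10⁻⁸)]^(1/4) = 188.9 K.
ΔT = T_surf − T_eq = 214 − 188.9.

ΔT ≈ 25.1 K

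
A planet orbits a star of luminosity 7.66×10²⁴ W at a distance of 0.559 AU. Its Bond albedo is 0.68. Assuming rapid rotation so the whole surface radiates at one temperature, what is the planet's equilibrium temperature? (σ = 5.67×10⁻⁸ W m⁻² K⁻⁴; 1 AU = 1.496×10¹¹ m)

d = 0.559 AU = 8.36×10¹⁰ m.
Flux: S = L/(4πd²) = 7.66×10²⁴/(4π×(8.36×10¹⁰)²) = 87.2 W m⁻².
Energy balance: absorbed = emitted ⇒ πR²·S(1−A) = 4πR²·σT_eq⁴, so T_eq⁴ = S(1−A)/(4σ).
T_eq = [87.2 × 0.32 / (4 × 5.67×10⁻⁸)]^(1/4) = (1.23×10⁸)^(1/4) = 105 K.

T_eq ≈ 105 K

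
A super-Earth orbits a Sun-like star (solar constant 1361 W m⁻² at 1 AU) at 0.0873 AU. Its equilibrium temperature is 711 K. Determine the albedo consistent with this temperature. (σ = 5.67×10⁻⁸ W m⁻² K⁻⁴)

Flux at 0.0873 AU: S = 1361/0.0873² = 1.79×10⁵ W m⁻².
From T_eq⁴ = S(1−A)/(4σ): 1−A = 4σT_eq⁴/S.
1−A = 4 × 5.67×10⁻⁸ × (711)⁴ / 1.79×10⁵ = 0.325.

A ≈ 0.68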